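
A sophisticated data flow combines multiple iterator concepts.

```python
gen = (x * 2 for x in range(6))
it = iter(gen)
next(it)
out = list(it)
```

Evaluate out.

Step 1: Generator produces [0, 2, 4, 6, 8, 10].
Step 2: next(it) consumes first element (0).
Step 3: list(it) collects remaining: [2, 4, 6, 8, 10].
Therefore out = [2, 4, 6, 8, 10].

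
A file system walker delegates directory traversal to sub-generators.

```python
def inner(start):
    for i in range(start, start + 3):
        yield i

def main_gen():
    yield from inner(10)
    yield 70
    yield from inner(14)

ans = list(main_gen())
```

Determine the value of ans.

Step 1: main_gen() delegates to inner(10):
  yield 10
  yield 11
  yield 12
Step 2: yield 70
Step 3: Delegates to inner(14):
  yield 14
  yield 15
  yield 16
Therefore ans = [10, 11, 12, 70, 14, 15, 16].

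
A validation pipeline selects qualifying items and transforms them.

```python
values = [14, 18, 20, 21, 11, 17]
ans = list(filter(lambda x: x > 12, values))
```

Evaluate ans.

Step 1: Filter elements > 12:
  14: kept
  18: kept
  20: kept
  21: kept
  11: removed
  17: kept
Therefore ans = [14, 18, 20, 21, 17].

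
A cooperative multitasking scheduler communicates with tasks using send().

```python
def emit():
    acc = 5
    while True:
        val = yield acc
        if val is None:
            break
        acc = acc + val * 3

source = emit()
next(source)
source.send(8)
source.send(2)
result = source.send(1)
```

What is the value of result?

Step 1: next() -> yield acc=5.
Step 2: send(8) -> val=8, acc = 5 + 8*3 = 29, yield 29.
Step 3: send(2) -> val=2, acc = 29 + 2*3 = 35, yield 35.
Step 4: send(1) -> val=1, acc = 35 + 1*3 = 38, yield 38.
Therefore result = 38.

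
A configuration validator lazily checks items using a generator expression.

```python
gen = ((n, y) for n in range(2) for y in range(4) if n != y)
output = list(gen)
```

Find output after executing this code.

Step 1: Nested generator over range(2) x range(4) where n != y:
  (0, 0): excluded (n == y)
  (0, 1): included
  (0, 2): included
  (0, 3): included
  (1, 0): included
  (1, 1): excluded (n == y)
  (1, 2): included
  (1, 3): included
Therefore output = [(0, 1), (0, 2), (0, 3), (1, 0), (1, 2), (1, 3)].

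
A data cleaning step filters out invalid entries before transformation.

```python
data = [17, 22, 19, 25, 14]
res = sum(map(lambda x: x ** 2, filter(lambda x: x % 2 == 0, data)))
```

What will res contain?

Step 1: Filter even numbers from [17, 22, 19, 25, 14]: [22, 14]
Step 2: Square each: [484, 196]
Step 3: Sum = 680.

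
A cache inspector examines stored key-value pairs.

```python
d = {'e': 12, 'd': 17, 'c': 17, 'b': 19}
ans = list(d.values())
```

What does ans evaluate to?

Step 1: d.values() returns the dictionary values in insertion order.
Therefore ans = [12, 17, 17, 19].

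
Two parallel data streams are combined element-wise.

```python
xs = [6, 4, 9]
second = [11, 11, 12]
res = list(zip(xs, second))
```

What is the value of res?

Step 1: zip pairs elements at same index:
  Index 0: (6, 11)
  Index 1: (4, 11)
  Index 2: (9, 12)
Therefore res = [(6, 11), (4, 11), (9, 12)].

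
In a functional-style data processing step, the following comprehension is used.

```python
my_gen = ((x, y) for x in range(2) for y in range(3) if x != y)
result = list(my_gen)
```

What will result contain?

Step 1: Nested generator over range(2) x range(3) where x != y:
  (0, 0): excluded (x == y)
  (0, 1): included
  (0, 2): included
  (1, 0): included
  (1, 1): excluded (x == y)
  (1, 2): included
Therefore result = [(0, 1), (0, 2), (1, 0), (1, 2)].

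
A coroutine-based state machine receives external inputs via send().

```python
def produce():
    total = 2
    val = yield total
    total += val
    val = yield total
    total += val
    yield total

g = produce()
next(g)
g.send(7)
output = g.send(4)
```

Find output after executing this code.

Step 1: next() -> yield total=2.
Step 2: send(7) -> val=7, total = 2+7 = 9, yield 9.
Step 3: send(4) -> val=4, total = 9+4 = 13, yield 13.
Therefore output = 13.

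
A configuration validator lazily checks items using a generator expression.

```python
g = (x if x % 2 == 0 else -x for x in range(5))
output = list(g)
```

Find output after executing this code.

Step 1: For each x in range(5), yield x if even, else -x:
  x=0: even, yield 0
  x=1: odd, yield -1
  x=2: even, yield 2
  x=3: odd, yield -3
  x=4: even, yield 4
Therefore output = [0, -1, 2, -3, 4].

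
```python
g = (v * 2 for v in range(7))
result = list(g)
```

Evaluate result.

Step 1: For each v in range(7), compute v*2:
  v=0: 0*2 = 0
  v=1: 1*2 = 2
  v=2: 2*2 = 4
  v=3: 3*2 = 6
  v=4: 4*2 = 8
  v=5: 5*2 = 10
  v=6: 6*2 = 12
Therefore result = [0, 2, 4, 6, 8, 10, 12].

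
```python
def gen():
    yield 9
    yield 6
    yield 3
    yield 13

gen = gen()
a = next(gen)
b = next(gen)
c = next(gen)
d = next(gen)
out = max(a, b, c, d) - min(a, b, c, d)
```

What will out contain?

Step 1: Create generator and consume all values:
  a = next(gen) = 9
  b = next(gen) = 6
  c = next(gen) = 3
  d = next(gen) = 13
Step 2: max = 13, min = 3, out = 13 - 3 = 10.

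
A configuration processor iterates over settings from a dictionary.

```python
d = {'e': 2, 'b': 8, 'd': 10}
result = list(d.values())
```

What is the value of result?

Step 1: d.values() returns the dictionary values in insertion order.
Therefore result = [2, 8, 10].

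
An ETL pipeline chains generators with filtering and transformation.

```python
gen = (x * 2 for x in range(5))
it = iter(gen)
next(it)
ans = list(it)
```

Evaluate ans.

Step 1: Generator produces [0, 2, 4, 6, 8].
Step 2: next(it) consumes first element (0).
Step 3: list(it) collects remaining: [2, 4, 6, 8].
Therefore ans = [2, 4, 6, 8].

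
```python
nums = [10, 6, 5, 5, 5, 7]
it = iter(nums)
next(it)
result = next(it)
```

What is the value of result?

Step 1: Create iterator over [10, 6, 5, 5, 5, 7].
Step 2: next() consumes 10.
Step 3: next() returns 6.
Therefore result = 6.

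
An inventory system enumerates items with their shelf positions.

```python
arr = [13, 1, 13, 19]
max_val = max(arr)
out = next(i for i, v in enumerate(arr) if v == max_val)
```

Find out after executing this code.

Step 1: max([13, 1, 13, 19]) = 19.
Step 2: Find first index where value == 19:
  Index 0: 13 != 19
  Index 1: 1 != 19
  Index 2: 13 != 19
  Index 3: 19 == 19, found!
Therefore out = 3.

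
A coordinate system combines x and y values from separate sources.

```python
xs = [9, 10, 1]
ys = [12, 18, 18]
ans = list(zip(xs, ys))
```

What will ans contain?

Step 1: zip pairs elements at same index:
  Index 0: (9, 12)
  Index 1: (10, 18)
  Index 2: (1, 18)
Therefore ans = [(9, 12), (10, 18), (1, 18)].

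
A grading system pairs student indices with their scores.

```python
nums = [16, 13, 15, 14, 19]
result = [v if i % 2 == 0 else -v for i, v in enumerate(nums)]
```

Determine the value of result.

Step 1: For each (i, v), keep v if i is even, negate if odd:
  i=0 (even): keep 16
  i=1 (odd): negate to -13
  i=2 (even): keep 15
  i=3 (odd): negate to -14
  i=4 (even): keep 19
Therefore result = [16, -13, 15, -14, 19].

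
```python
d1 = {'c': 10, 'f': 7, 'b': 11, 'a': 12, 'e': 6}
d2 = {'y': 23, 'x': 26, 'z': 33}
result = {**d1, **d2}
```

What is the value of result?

Step 1: Merge d1 and d2 (d2 values override on key conflicts).
Step 2: d1 has keys ['c', 'f', 'b', 'a', 'e'], d2 has keys ['y', 'x', 'z'].
Therefore result = {'c': 10, 'f': 7, 'b': 11, 'a': 12, 'e': 6, 'y': 23, 'x': 26, 'z': 33}.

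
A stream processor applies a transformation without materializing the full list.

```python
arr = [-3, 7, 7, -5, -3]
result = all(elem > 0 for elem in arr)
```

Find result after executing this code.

Step 1: Check elem > 0 for each element in [-3, 7, 7, -5, -3]:
  -3 > 0: False
  7 > 0: True
  7 > 0: True
  -5 > 0: False
  -3 > 0: False
Step 2: all() returns False.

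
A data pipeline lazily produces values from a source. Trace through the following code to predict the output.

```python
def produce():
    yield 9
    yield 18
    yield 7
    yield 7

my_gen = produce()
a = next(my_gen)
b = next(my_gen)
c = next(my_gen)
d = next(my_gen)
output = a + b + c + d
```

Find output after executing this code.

Step 1: Create generator and consume all values:
  a = next(my_gen) = 9
  b = next(my_gen) = 18
  c = next(my_gen) = 7
  d = next(my_gen) = 7
Step 2: output = 9 + 18 + 7 + 7 = 41.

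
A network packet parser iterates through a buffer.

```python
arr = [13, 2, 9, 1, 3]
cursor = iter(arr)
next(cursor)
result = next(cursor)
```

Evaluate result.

Step 1: Create iterator over [13, 2, 9, 1, 3].
Step 2: next() consumes 13.
Step 3: next() returns 2.
Therefore result = 2.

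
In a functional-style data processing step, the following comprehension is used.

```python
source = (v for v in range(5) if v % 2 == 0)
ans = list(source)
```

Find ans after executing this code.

Step 1: Filter range(5) keeping only even values:
  v=0: even, included
  v=1: odd, excluded
  v=2: even, included
  v=3: odd, excluded
  v=4: even, included
Therefore ans = [0, 2, 4].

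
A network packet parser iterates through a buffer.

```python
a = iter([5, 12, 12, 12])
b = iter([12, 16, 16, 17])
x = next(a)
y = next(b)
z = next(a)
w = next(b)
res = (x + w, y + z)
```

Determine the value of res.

Step 1: a iterates [5, 12, 12, 12], b iterates [12, 16, 16, 17].
Step 2: x = next(a) = 5, y = next(b) = 12.
Step 3: z = next(a) = 12, w = next(b) = 16.
Step 4: res = (5 + 16, 12 + 12) = (21, 24).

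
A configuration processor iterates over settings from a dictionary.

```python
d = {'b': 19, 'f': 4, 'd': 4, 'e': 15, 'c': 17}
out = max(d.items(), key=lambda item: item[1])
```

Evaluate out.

Step 1: Find item with maximum value:
  ('b', 19)
  ('f', 4)
  ('d', 4)
  ('e', 15)
  ('c', 17)
Step 2: Maximum value is 19 at key 'b'.
Therefore out = ('b', 19).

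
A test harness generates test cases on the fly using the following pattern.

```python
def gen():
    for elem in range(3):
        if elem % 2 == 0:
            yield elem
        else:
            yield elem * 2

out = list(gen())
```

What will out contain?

Step 1: For each elem in range(3), yield elem if even, else elem*2:
  elem=0 (even): yield 0
  elem=1 (odd): yield 1*2 = 2
  elem=2 (even): yield 2
Therefore out = [0, 2, 2].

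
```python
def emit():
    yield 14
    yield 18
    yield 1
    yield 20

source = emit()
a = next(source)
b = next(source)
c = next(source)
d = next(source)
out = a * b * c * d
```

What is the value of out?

Step 1: Create generator and consume all values:
  a = next(source) = 14
  b = next(source) = 18
  c = next(source) = 1
  d = next(source) = 20
Step 2: out = 14 * 18 * 1 * 20 = 5040.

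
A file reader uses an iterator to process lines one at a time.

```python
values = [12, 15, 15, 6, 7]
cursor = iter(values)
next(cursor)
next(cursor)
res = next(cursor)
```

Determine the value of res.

Step 1: Create iterator over [12, 15, 15, 6, 7].
Step 2: next() consumes 12.
Step 3: next() consumes 15.
Step 4: next() returns 15.
Therefore res = 15.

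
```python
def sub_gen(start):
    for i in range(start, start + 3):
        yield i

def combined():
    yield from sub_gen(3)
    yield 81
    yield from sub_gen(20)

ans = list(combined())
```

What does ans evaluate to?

Step 1: combined() delegates to sub_gen(3):
  yield 3
  yield 4
  yield 5
Step 2: yield 81
Step 3: Delegates to sub_gen(20):
  yield 20
  yield 21
  yield 22
Therefore ans = [3, 4, 5, 81, 20, 21, 22].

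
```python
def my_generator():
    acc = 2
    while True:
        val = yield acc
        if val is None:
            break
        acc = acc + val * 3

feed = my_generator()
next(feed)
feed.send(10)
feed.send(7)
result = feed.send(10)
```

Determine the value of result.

Step 1: next() -> yield acc=2.
Step 2: send(10) -> val=10, acc = 2 + 10*3 = 32, yield 32.
Step 3: send(7) -> val=7, acc = 32 + 7*3 = 53, yield 53.
Step 4: send(10) -> val=10, acc = 53 + 10*3 = 83, yield 83.
Therefore result = 83.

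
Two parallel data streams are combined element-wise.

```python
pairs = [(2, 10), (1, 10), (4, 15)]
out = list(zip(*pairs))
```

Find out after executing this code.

Step 1: zip(*pairs) transposes: unzips [(2, 10), (1, 10), (4, 15)] into separate sequences.
Step 2: First elements: (2, 1, 4), second elements: (10, 10, 15).
Therefore out = [(2, 1, 4), (10, 10, 15)].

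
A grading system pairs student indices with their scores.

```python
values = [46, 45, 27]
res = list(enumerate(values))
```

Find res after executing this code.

Step 1: enumerate pairs each element with its index:
  (0, 46)
  (1, 45)
  (2, 27)
Therefore res = [(0, 46), (1, 45), (2, 27)].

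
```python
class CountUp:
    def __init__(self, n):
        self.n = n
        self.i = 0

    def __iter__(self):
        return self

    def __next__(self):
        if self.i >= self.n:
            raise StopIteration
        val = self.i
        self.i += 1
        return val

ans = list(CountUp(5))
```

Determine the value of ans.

Step 1: CountUp(5) creates an iterator counting 0 to 4.
Step 2: list() consumes all values: [0, 1, 2, 3, 4].
Therefore ans = [0, 1, 2, 3, 4].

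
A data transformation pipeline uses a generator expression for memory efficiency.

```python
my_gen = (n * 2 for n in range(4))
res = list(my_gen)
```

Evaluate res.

Step 1: For each n in range(4), compute n*2:
  n=0: 0*2 = 0
  n=1: 1*2 = 2
  n=2: 2*2 = 4
  n=3: 3*2 = 6
Therefore res = [0, 2, 4, 6].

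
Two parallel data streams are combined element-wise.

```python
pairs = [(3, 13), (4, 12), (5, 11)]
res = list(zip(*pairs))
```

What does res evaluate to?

Step 1: zip(*pairs) transposes: unzips [(3, 13), (4, 12), (5, 11)] into separate sequences.
Step 2: First elements: (3, 4, 5), second elements: (13, 12, 11).
Therefore res = [(3, 4, 5), (13, 12, 11)].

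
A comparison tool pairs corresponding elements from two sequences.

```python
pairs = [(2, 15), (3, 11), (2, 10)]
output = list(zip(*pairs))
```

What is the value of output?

Step 1: zip(*pairs) transposes: unzips [(2, 15), (3, 11), (2, 10)] into separate sequences.
Step 2: First elements: (2, 3, 2), second elements: (15, 11, 10).
Therefore output = [(2, 3, 2), (15, 11, 10)].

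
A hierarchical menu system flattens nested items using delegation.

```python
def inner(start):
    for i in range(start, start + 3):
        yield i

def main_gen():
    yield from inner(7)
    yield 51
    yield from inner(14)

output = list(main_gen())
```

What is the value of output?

Step 1: main_gen() delegates to inner(7):
  yield 7
  yield 8
  yield 9
Step 2: yield 51
Step 3: Delegates to inner(14):
  yield 14
  yield 15
  yield 16
Therefore output = [7, 8, 9, 51, 14, 15, 16].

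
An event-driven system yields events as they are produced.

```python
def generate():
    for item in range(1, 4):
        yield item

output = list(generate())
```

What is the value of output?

Step 1: The generator yields each value from range(1, 4).
Step 2: list() consumes all yields: [1, 2, 3].
Therefore output = [1, 2, 3].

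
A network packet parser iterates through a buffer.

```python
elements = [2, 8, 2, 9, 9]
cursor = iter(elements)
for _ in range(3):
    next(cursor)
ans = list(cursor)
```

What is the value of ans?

Step 1: Create iterator over [2, 8, 2, 9, 9].
Step 2: Advance 3 positions (consuming [2, 8, 2]).
Step 3: list() collects remaining elements: [9, 9].
Therefore ans = [9, 9].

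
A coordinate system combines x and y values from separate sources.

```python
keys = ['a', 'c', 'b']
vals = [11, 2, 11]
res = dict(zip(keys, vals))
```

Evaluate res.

Step 1: zip pairs keys with values:
  'a' -> 11
  'c' -> 2
  'b' -> 11
Therefore res = {'a': 11, 'c': 2, 'b': 11}.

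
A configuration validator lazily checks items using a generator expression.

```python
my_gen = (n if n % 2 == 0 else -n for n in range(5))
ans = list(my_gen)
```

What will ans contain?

Step 1: For each n in range(5), yield n if even, else -n:
  n=0: even, yield 0
  n=1: odd, yield -1
  n=2: even, yield 2
  n=3: odd, yield -3
  n=4: even, yield 4
Therefore ans = [0, -1, 2, -3, 4].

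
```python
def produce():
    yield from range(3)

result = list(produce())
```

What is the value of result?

Step 1: yield from delegates to the iterable, yielding each element.
Step 2: Collected values: [0, 1, 2].
Therefore result = [0, 1, 2].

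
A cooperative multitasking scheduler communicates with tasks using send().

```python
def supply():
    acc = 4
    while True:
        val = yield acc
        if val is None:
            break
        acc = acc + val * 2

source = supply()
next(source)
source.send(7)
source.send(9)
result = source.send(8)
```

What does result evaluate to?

Step 1: next() -> yield acc=4.
Step 2: send(7) -> val=7, acc = 4 + 7*2 = 18, yield 18.
Step 3: send(9) -> val=9, acc = 18 + 9*2 = 36, yield 36.
Step 4: send(8) -> val=8, acc = 36 + 8*2 = 52, yield 52.
Therefore result = 52.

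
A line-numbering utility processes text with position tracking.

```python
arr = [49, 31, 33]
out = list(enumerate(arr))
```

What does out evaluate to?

Step 1: enumerate pairs each element with its index:
  (0, 49)
  (1, 31)
  (2, 33)
Therefore out = [(0, 49), (1, 31), (2, 33)].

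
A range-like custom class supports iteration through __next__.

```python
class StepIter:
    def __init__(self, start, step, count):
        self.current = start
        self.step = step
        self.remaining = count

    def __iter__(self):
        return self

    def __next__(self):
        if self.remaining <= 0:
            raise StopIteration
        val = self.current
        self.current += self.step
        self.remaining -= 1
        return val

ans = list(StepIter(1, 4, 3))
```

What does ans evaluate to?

Step 1: StepIter starts at 1, increments by 4, for 3 steps:
  Yield 1, then current += 4
  Yield 5, then current += 4
  Yield 9, then current += 4
Therefore ans = [1, 5, 9].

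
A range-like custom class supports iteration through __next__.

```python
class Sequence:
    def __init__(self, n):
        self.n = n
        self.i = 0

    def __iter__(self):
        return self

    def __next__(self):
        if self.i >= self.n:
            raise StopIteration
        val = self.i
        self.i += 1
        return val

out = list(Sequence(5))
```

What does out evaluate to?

Step 1: Sequence(5) creates an iterator counting 0 to 4.
Step 2: list() consumes all values: [0, 1, 2, 3, 4].
Therefore out = [0, 1, 2, 3, 4].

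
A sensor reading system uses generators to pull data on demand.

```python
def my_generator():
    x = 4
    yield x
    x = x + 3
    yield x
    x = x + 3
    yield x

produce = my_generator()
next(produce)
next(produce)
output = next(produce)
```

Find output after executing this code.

Step 1: Trace through generator execution:
  Yield 1: x starts at 4, yield 4
  Yield 2: x = 4 + 3 = 7, yield 7
  Yield 3: x = 7 + 3 = 10, yield 10
Step 2: First next() gets 4, second next() gets the second value, third next() yields 10.
Therefore output = 10.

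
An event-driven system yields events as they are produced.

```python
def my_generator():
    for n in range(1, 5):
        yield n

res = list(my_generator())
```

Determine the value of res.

Step 1: The generator yields each value from range(1, 5).
Step 2: list() consumes all yields: [1, 2, 3, 4].
Therefore res = [1, 2, 3, 4].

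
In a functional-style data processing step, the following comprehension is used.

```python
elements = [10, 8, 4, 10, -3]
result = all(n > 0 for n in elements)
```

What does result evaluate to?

Step 1: Check n > 0 for each element in [10, 8, 4, 10, -3]:
  10 > 0: True
  8 > 0: True
  4 > 0: True
  10 > 0: True
  -3 > 0: False
Step 2: all() returns False.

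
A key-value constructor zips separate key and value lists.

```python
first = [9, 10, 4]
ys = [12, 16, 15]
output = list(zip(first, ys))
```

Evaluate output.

Step 1: zip pairs elements at same index:
  Index 0: (9, 12)
  Index 1: (10, 16)
  Index 2: (4, 15)
Therefore output = [(9, 12), (10, 16), (4, 15)].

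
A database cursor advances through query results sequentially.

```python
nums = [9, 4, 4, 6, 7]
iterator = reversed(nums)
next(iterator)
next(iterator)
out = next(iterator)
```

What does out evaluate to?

Step 1: reversed([9, 4, 4, 6, 7]) gives iterator: [7, 6, 4, 4, 9].
Step 2: First next() = 7, second next() = 6.
Step 3: Third next() = 4.
Therefore out = 4.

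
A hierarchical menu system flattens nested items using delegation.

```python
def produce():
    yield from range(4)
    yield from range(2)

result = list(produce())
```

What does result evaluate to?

Step 1: Trace yields in order:
  yield 0
  yield 1
  yield 2
  yield 3
  yield 0
  yield 1
Therefore result = [0, 1, 2, 3, 0, 1].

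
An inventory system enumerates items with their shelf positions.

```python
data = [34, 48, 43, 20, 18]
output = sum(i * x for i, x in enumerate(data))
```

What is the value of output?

Step 1: Compute i * x for each (i, x) in enumerate([34, 48, 43, 20, 18]):
  i=0, x=34: 0*34 = 0
  i=1, x=48: 1*48 = 48
  i=2, x=43: 2*43 = 86
  i=3, x=20: 3*20 = 60
  i=4, x=18: 4*18 = 72
Step 2: sum = 0 + 48 + 86 + 60 + 72 = 266.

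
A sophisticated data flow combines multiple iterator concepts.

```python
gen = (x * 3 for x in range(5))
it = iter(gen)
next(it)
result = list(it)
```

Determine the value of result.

Step 1: Generator produces [0, 3, 6, 9, 12].
Step 2: next(it) consumes first element (0).
Step 3: list(it) collects remaining: [3, 6, 9, 12].
Therefore result = [3, 6, 9, 12].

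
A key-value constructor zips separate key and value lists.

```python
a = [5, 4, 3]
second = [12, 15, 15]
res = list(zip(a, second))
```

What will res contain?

Step 1: zip pairs elements at same index:
  Index 0: (5, 12)
  Index 1: (4, 15)
  Index 2: (3, 15)
Therefore res = [(5, 12), (4, 15), (3, 15)].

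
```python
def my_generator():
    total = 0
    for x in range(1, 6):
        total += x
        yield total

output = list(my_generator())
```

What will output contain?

Step 1: Generator accumulates running sum:
  x=1: total = 1, yield 1
  x=2: total = 3, yield 3
  x=3: total = 6, yield 6
  x=4: total = 10, yield 10
  x=5: total = 15, yield 15
Therefore output = [1, 3, 6, 10, 15].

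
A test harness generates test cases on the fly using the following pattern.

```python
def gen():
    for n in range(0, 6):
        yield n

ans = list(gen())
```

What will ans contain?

Step 1: The generator yields each value from range(0, 6).
Step 2: list() consumes all yields: [0, 1, 2, 3, 4, 5].
Therefore ans = [0, 1, 2, 3, 4, 5].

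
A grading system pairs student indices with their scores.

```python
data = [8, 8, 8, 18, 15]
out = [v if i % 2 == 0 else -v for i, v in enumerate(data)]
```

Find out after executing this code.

Step 1: For each (i, v), keep v if i is even, negate if odd:
  i=0 (even): keep 8
  i=1 (odd): negate to -8
  i=2 (even): keep 8
  i=3 (odd): negate to -18
  i=4 (even): keep 15
Therefore out = [8, -8, 8, -18, 15].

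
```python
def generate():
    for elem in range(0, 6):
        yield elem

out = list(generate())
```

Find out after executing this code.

Step 1: The generator yields each value from range(0, 6).
Step 2: list() consumes all yields: [0, 1, 2, 3, 4, 5].
Therefore out = [0, 1, 2, 3, 4, 5].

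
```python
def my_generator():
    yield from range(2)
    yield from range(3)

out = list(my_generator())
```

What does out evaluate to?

Step 1: Trace yields in order:
  yield 0
  yield 1
  yield 0
  yield 1
  yield 2
Therefore out = [0, 1, 0, 1, 2].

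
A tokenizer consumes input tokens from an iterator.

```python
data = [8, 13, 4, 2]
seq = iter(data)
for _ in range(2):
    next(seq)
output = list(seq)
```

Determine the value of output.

Step 1: Create iterator over [8, 13, 4, 2].
Step 2: Advance 2 positions (consuming [8, 13]).
Step 3: list() collects remaining elements: [4, 2].
Therefore output = [4, 2].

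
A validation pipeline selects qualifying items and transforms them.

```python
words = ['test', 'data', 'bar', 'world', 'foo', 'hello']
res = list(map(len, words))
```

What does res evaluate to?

Step 1: Map len() to each word:
  'test' -> 4
  'data' -> 4
  'bar' -> 3
  'world' -> 5
  'foo' -> 3
  'hello' -> 5
Therefore res = [4, 4, 3, 5, 3, 5].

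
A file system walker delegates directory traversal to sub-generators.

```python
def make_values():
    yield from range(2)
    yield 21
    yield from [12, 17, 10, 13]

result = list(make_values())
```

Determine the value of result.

Step 1: Trace yields in order:
  yield 0
  yield 1
  yield 21
  yield 12
  yield 17
  yield 10
  yield 13
Therefore result = [0, 1, 21, 12, 17, 10, 13].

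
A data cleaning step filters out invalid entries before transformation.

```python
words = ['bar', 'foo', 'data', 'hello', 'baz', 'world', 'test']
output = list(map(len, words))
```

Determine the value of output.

Step 1: Map len() to each word:
  'bar' -> 3
  'foo' -> 3
  'data' -> 4
  'hello' -> 5
  'baz' -> 3
  'world' -> 5
  'test' -> 4
Therefore output = [3, 3, 4, 5, 3, 5, 4].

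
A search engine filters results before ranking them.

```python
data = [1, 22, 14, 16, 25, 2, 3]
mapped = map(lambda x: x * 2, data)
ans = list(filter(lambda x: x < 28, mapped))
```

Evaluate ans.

Step 1: Map x * 2:
  1 -> 2
  22 -> 44
  14 -> 28
  16 -> 32
  25 -> 50
  2 -> 4
  3 -> 6
Step 2: Filter for < 28:
  2: kept
  44: removed
  28: removed
  32: removed
  50: removed
  4: kept
  6: kept
Therefore ans = [2, 4, 6].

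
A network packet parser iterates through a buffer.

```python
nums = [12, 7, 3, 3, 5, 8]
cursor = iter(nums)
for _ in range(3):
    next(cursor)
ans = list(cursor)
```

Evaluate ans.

Step 1: Create iterator over [12, 7, 3, 3, 5, 8].
Step 2: Advance 3 positions (consuming [12, 7, 3]).
Step 3: list() collects remaining elements: [3, 5, 8].
Therefore ans = [3, 5, 8].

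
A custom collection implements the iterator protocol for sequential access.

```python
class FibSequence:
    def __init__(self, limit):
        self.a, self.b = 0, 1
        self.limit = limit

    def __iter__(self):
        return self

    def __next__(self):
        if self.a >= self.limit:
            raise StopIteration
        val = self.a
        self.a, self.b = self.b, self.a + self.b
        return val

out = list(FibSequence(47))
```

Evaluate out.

Step 1: Fibonacci-like sequence (a=0, b=1) until >= 47:
  Yield 0, then a,b = 1,1
  Yield 1, then a,b = 1,2
  Yield 1, then a,b = 2,3
  Yield 2, then a,b = 3,5
  Yield 3, then a,b = 5,8
  Yield 5, then a,b = 8,13
  Yield 8, then a,b = 13,21
  Yield 13, then a,b = 21,34
  Yield 21, then a,b = 34,55
  Yield 34, then a,b = 55,89
Step 2: 55 >= 47, stop.
Therefore out = [0, 1, 1, 2, 3, 5, 8, 13, 21, 34].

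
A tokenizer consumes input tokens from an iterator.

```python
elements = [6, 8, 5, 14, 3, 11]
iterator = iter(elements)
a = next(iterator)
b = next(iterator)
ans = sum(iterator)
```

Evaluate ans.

Step 1: Create iterator over [6, 8, 5, 14, 3, 11].
Step 2: a = next() = 6, b = next() = 8.
Step 3: sum() of remaining [5, 14, 3, 11] = 33.
Therefore ans = 33.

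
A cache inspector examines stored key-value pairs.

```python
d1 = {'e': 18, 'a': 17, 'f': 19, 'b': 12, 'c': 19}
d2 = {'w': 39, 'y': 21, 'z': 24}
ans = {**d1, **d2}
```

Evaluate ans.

Step 1: Merge d1 and d2 (d2 values override on key conflicts).
Step 2: d1 has keys ['e', 'a', 'f', 'b', 'c'], d2 has keys ['w', 'y', 'z'].
Therefore ans = {'e': 18, 'a': 17, 'f': 19, 'b': 12, 'c': 19, 'w': 39, 'y': 21, 'z': 24}.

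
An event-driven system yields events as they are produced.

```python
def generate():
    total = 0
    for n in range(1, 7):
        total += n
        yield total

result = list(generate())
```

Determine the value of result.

Step 1: Generator accumulates running sum:
  n=1: total = 1, yield 1
  n=2: total = 3, yield 3
  n=3: total = 6, yield 6
  n=4: total = 10, yield 10
  n=5: total = 15, yield 15
  n=6: total = 21, yield 21
Therefore result = [1, 3, 6, 10, 15, 21].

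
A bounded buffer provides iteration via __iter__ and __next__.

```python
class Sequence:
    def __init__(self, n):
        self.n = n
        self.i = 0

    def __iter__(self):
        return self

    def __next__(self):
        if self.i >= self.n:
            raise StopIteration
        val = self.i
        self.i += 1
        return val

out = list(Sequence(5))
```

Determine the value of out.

Step 1: Sequence(5) creates an iterator counting 0 to 4.
Step 2: list() consumes all values: [0, 1, 2, 3, 4].
Therefore out = [0, 1, 2, 3, 4].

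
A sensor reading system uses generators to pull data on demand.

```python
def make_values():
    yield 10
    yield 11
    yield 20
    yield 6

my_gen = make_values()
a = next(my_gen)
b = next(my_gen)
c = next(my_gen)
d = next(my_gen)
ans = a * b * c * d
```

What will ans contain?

Step 1: Create generator and consume all values:
  a = next(my_gen) = 10
  b = next(my_gen) = 11
  c = next(my_gen) = 20
  d = next(my_gen) = 6
Step 2: ans = 10 * 11 * 20 * 6 = 13200.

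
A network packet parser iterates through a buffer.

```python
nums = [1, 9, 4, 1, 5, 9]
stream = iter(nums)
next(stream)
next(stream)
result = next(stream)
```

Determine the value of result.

Step 1: Create iterator over [1, 9, 4, 1, 5, 9].
Step 2: next() consumes 1.
Step 3: next() consumes 9.
Step 4: next() returns 4.
Therefore result = 4.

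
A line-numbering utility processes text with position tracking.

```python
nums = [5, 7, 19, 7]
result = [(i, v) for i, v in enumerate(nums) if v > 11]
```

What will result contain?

Step 1: Filter enumerate([5, 7, 19, 7]) keeping v > 11:
  (0, 5): 5 <= 11, excluded
  (1, 7): 7 <= 11, excluded
  (2, 19): 19 > 11, included
  (3, 7): 7 <= 11, excluded
Therefore result = [(2, 19)].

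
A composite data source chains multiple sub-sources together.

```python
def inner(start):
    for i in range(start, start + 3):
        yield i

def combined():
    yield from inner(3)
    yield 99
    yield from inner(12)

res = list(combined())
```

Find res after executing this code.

Step 1: combined() delegates to inner(3):
  yield 3
  yield 4
  yield 5
Step 2: yield 99
Step 3: Delegates to inner(12):
  yield 12
  yield 13
  yield 14
Therefore res = [3, 4, 5, 99, 12, 13, 14].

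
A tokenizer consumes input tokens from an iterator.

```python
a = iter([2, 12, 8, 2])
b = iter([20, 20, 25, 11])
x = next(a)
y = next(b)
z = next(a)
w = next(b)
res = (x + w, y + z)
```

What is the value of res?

Step 1: a iterates [2, 12, 8, 2], b iterates [20, 20, 25, 11].
Step 2: x = next(a) = 2, y = next(b) = 20.
Step 3: z = next(a) = 12, w = next(b) = 20.
Step 4: res = (2 + 20, 20 + 12) = (22, 32).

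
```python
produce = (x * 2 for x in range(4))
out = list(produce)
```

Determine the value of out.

Step 1: For each x in range(4), compute x*2:
  x=0: 0*2 = 0
  x=1: 1*2 = 2
  x=2: 2*2 = 4
  x=3: 3*2 = 6
Therefore out = [0, 2, 4, 6].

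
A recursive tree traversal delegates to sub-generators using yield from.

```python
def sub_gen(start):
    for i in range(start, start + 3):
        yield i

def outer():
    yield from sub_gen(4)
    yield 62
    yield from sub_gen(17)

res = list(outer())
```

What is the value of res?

Step 1: outer() delegates to sub_gen(4):
  yield 4
  yield 5
  yield 6
Step 2: yield 62
Step 3: Delegates to sub_gen(17):
  yield 17
  yield 18
  yield 19
Therefore res = [4, 5, 6, 62, 17, 18, 19].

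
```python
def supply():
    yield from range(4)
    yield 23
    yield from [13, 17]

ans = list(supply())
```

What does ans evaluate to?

Step 1: Trace yields in order:
  yield 0
  yield 1
  yield 2
  yield 3
  yield 23
  yield 13
  yield 17
Therefore ans = [0, 1, 2, 3, 23, 13, 17].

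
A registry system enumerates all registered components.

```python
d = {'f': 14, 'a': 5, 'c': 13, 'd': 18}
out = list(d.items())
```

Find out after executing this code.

Step 1: d.items() returns (key, value) pairs in insertion order.
Therefore out = [('f', 14), ('a', 5), ('c', 13), ('d', 18)].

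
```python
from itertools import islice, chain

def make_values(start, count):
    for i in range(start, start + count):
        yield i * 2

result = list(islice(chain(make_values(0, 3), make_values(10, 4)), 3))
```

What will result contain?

Step 1: make_values(0, 3) yields [0, 2, 4].
Step 2: make_values(10, 4) yields [20, 22, 24, 26].
Step 3: chain concatenates: [0, 2, 4, 20, 22, 24, 26].
Step 4: islice takes first 3: [0, 2, 4].
Therefore result = [0, 2, 4].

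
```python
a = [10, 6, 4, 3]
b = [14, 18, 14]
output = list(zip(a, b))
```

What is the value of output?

Step 1: zip stops at shortest (len(a)=4, len(b)=3):
  Index 0: (10, 14)
  Index 1: (6, 18)
  Index 2: (4, 14)
Step 2: Last element of a (3) has no pair, dropped.
Therefore output = [(10, 14), (6, 18), (4, 14)].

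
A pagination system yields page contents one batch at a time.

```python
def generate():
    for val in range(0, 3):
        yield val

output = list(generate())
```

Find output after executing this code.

Step 1: The generator yields each value from range(0, 3).
Step 2: list() consumes all yields: [0, 1, 2].
Therefore output = [0, 1, 2].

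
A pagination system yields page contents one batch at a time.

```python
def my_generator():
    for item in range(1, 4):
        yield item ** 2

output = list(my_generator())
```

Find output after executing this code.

Step 1: For each item in range(1, 4), yield item**2:
  item=1: yield 1**2 = 1
  item=2: yield 2**2 = 4
  item=3: yield 3**2 = 9
Therefore output = [1, 4, 9].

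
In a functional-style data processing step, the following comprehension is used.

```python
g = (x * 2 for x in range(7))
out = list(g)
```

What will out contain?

Step 1: For each x in range(7), compute x*2:
  x=0: 0*2 = 0
  x=1: 1*2 = 2
  x=2: 2*2 = 4
  x=3: 3*2 = 6
  x=4: 4*2 = 8
  x=5: 5*2 = 10
  x=6: 6*2 = 12
Therefore out = [0, 2, 4, 6, 8, 10, 12].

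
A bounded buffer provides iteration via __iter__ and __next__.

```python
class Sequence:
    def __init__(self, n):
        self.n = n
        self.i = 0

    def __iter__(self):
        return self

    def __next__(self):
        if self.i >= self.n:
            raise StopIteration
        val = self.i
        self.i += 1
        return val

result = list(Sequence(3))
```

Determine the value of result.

Step 1: Sequence(3) creates an iterator counting 0 to 2.
Step 2: list() consumes all values: [0, 1, 2].
Therefore result = [0, 1, 2].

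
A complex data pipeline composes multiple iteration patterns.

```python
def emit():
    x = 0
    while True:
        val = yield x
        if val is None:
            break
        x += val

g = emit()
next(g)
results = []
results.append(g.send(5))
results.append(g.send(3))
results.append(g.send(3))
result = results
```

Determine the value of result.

Step 1: next(g) -> yield 0.
Step 2: send(5) -> x = 5, yield 5.
Step 3: send(3) -> x = 8, yield 8.
Step 4: send(3) -> x = 11, yield 11.
Therefore result = [5, 8, 11].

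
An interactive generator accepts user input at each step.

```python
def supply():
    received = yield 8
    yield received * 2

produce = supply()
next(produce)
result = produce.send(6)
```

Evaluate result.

Step 1: next(produce) advances to first yield, producing 8.
Step 2: send(6) resumes, received = 6.
Step 3: yield received * 2 = 6 * 2 = 12.
Therefore result = 12.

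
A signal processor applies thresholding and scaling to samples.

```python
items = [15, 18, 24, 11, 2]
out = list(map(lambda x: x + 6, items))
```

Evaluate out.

Step 1: Apply lambda x: x + 6 to each element:
  15 -> 21
  18 -> 24
  24 -> 30
  11 -> 17
  2 -> 8
Therefore out = [21, 24, 30, 17, 8].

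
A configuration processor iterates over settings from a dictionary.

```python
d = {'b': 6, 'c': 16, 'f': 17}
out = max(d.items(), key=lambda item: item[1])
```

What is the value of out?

Step 1: Find item with maximum value:
  ('b', 6)
  ('c', 16)
  ('f', 17)
Step 2: Maximum value is 17 at key 'f'.
Therefore out = ('f', 17).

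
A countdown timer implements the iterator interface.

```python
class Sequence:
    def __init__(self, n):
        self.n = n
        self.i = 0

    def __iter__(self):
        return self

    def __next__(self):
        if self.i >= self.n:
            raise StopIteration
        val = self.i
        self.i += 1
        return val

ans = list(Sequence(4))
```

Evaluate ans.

Step 1: Sequence(4) creates an iterator counting 0 to 3.
Step 2: list() consumes all values: [0, 1, 2, 3].
Therefore ans = [0, 1, 2, 3].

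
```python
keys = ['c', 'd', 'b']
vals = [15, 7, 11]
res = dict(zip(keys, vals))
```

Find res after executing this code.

Step 1: zip pairs keys with values:
  'c' -> 15
  'd' -> 7
  'b' -> 11
Therefore res = {'c': 15, 'd': 7, 'b': 11}.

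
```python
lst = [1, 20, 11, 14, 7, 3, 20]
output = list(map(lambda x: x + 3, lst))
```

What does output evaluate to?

Step 1: Apply lambda x: x + 3 to each element:
  1 -> 4
  20 -> 23
  11 -> 14
  14 -> 17
  7 -> 10
  3 -> 6
  20 -> 23
Therefore output = [4, 23, 14, 17, 10, 6, 23].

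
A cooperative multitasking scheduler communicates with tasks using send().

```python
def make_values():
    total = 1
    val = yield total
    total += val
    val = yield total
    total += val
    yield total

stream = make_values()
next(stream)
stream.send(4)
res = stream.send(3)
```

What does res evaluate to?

Step 1: next() -> yield total=1.
Step 2: send(4) -> val=4, total = 1+4 = 5, yield 5.
Step 3: send(3) -> val=3, total = 5+3 = 8, yield 8.
Therefore res = 8.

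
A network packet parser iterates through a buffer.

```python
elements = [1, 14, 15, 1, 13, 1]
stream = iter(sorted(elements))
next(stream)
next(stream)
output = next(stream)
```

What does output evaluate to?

Step 1: sorted([1, 14, 15, 1, 13, 1]) = [1, 1, 1, 13, 14, 15].
Step 2: Create iterator and skip 2 elements.
Step 3: next() returns 1.
Therefore output = 1.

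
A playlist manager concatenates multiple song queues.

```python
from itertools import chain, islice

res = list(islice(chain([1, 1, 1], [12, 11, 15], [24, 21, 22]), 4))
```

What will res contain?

Step 1: chain([1, 1, 1], [12, 11, 15], [24, 21, 22]) = [1, 1, 1, 12, 11, 15, 24, 21, 22].
Step 2: islice takes first 4 elements: [1, 1, 1, 12].
Therefore res = [1, 1, 1, 12].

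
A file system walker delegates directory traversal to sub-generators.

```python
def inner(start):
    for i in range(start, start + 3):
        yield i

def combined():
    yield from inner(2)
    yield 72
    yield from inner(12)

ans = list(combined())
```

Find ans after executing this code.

Step 1: combined() delegates to inner(2):
  yield 2
  yield 3
  yield 4
Step 2: yield 72
Step 3: Delegates to inner(12):
  yield 12
  yield 13
  yield 14
Therefore ans = [2, 3, 4, 72, 12, 13, 14].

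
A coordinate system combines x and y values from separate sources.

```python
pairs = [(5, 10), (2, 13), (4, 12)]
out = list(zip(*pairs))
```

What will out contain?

Step 1: zip(*pairs) transposes: unzips [(5, 10), (2, 13), (4, 12)] into separate sequences.
Step 2: First elements: (5, 2, 4), second elements: (10, 13, 12).
Therefore out = [(5, 2, 4), (10, 13, 12)].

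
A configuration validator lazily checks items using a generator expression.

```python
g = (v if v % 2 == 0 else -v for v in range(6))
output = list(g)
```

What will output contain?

Step 1: For each v in range(6), yield v if even, else -v:
  v=0: even, yield 0
  v=1: odd, yield -1
  v=2: even, yield 2
  v=3: odd, yield -3
  v=4: even, yield 4
  v=5: odd, yield -5
Therefore output = [0, -1, 2, -3, 4, -5].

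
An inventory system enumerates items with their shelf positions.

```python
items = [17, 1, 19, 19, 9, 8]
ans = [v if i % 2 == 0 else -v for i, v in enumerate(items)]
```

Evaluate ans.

Step 1: For each (i, v), keep v if i is even, negate if odd:
  i=0 (even): keep 17
  i=1 (odd): negate to -1
  i=2 (even): keep 19
  i=3 (odd): negate to -19
  i=4 (even): keep 9
  i=5 (odd): negate to -8
Therefore ans = [17, -1, 19, -19, 9, -8].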